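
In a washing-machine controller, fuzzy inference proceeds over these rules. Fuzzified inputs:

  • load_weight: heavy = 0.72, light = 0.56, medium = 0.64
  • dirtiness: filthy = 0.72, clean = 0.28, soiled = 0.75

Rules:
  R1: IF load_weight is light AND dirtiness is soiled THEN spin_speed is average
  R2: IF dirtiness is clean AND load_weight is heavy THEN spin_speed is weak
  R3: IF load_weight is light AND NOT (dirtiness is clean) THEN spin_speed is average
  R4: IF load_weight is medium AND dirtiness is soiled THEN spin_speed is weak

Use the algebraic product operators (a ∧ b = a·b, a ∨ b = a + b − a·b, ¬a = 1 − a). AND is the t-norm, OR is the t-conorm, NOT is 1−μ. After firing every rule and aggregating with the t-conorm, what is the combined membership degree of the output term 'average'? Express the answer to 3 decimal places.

R1: light=0.56, soiled=0.75; AND[a·b] → w = 0.4200
R2: clean=0.28, heavy=0.72; AND[a·b] → w = 0.2016
R3: light=0.56, ¬clean=1−0.28=0.72; AND[a·b] → w = 0.4032
R4: medium=0.64, soiled=0.75; AND[a·b] → w = 0.4800
Rules with consequent 'average': {R1, R3} → strengths 0.4200, 0.4032
Aggregate via t-conorm [a + b − a·b]: 0.6539

0.654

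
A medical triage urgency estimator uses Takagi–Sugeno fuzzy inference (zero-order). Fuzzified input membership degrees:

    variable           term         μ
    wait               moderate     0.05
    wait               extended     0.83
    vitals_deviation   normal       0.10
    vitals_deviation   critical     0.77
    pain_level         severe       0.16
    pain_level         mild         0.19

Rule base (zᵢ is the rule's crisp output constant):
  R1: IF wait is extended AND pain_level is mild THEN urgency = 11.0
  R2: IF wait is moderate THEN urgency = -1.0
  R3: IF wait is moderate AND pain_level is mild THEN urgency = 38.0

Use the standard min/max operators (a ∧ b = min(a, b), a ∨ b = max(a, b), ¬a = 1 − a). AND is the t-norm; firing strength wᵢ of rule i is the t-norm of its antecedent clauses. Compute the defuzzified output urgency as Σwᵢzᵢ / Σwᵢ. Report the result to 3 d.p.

13.586

R1 (z=11.0): extended=0.83, mild=0.19; AND[min(a, b)] → w = 0.19
R2 (z=-1.0): moderate=0.05 → w = 0.05
R3 (z=38.0): moderate=0.05, mild=0.19; AND[min(a, b)] → w = 0.05
Weighted average = (0.19·11.0 + 0.05·-1.0 + 0.05·38.0) / (0.19 + 0.05 + 0.05)
  = 3.9400 / 0.2900 = 13.586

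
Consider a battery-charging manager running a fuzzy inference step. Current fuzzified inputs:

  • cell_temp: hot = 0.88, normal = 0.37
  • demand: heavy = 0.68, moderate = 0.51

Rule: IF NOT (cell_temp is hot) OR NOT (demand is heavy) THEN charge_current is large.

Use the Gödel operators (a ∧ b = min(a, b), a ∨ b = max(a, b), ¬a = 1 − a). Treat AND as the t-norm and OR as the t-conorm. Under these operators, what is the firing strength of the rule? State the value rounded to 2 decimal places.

firing strength: ¬hot=1−0.88=0.12, ¬heavy=1−0.68=0.32; OR[max(a, b)] → w = 0.32

0.32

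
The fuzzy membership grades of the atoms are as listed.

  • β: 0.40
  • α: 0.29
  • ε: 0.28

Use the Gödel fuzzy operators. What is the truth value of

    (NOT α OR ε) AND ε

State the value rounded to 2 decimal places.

0.28

NOT α = 1 − 0.29 = 0.71
NOT α OR ε = max(a, b) on (0.71, 0.28) = 0.71
(NOT α OR ε) AND ε = min(a, b) on (0.71, 0.28) = 0.28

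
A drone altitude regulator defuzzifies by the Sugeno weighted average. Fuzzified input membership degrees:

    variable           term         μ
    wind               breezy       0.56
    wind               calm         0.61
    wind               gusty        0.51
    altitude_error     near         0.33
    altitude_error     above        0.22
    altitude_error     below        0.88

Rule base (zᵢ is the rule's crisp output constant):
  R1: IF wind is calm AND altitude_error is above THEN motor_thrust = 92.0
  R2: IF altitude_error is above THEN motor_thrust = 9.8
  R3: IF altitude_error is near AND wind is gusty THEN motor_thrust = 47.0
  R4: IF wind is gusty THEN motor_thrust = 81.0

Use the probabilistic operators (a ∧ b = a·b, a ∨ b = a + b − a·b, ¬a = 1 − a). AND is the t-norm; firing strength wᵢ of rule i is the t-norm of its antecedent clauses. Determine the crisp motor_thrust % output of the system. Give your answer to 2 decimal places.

61.72

R1 (z=92.0): calm=0.61, above=0.22; AND[a·b] → w = 0.1342
R2 (z=9.8): above=0.22 → w = 0.2200
R3 (z=47.0): near=0.33, gusty=0.51; AND[a·b] → w = 0.1683
R4 (z=81.0): gusty=0.51 → w = 0.5100
Weighted average = (0.1342·92.0 + 0.2200·9.8 + 0.1683·47.0 + 0.5100·81.0) / (0.1342 + 0.2200 + 0.1683 + 0.5100)
  = 63.7225 / 1.0325 = 61.72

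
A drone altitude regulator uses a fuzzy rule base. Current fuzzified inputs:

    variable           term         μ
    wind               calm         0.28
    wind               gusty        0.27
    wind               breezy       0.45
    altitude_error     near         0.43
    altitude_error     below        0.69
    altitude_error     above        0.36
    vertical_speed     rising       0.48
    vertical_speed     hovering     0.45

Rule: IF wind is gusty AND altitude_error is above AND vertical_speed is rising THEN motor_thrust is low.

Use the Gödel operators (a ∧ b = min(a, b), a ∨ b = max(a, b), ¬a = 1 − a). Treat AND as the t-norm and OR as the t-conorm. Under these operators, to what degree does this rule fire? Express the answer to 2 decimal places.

0.27

firing strength: gusty=0.27, above=0.36, rising=0.48; AND[min(a, b)] → w = 0.27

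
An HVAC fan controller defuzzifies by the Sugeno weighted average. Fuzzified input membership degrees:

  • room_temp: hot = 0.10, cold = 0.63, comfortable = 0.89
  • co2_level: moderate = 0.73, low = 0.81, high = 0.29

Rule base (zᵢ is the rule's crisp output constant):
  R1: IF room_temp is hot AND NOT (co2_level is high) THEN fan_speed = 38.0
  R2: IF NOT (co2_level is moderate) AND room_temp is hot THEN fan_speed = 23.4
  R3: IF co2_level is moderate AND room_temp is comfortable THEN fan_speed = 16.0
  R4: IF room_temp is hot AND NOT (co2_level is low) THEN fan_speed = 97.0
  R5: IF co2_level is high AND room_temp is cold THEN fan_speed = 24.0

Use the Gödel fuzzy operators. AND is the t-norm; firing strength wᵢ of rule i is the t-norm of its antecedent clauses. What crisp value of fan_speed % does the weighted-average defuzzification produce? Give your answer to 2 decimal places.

R1 (z=38.0): hot=0.10, ¬high=1−0.29=0.71; AND[min(a, b)] → w = 0.10
R2 (z=23.4): ¬moderate=1−0.73=0.27, hot=0.10; AND[min(a, b)] → w = 0.10
R3 (z=16.0): moderate=0.73, comfortable=0.89; AND[min(a, b)] → w = 0.73
R4 (z=97.0): hot=0.10, ¬low=1−0.81=0.19; AND[min(a, b)] → w = 0.10
R5 (z=24.0): high=0.29, cold=0.63; AND[min(a, b)] → w = 0.29
Weighted average = (0.10·38.0 + 0.10·23.4 + 0.73·16.0 + 0.10·97.0 + 0.29·24.0) / (0.10 + 0.10 + 0.73 + 0.10 + 0.29)
  = 34.4800 / 1.3200 = 26.12

26.12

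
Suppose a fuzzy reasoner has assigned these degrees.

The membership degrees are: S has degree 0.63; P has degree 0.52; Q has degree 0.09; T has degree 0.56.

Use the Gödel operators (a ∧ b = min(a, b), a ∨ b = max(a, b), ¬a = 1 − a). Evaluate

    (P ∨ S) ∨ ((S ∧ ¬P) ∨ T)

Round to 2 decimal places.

P ∨ S = max(a, b) on (0.52, 0.63) = 0.63
¬P = 1 − 0.52 = 0.48
S ∧ ¬P = min(a, b) on (0.63, 0.48) = 0.48
(S ∧ ¬P) ∨ T = max(a, b) on (0.48, 0.56) = 0.56
(P ∨ S) ∨ ((S ∧ ¬P) ∨ T) = max(a, b) on (0.63, 0.56) = 0.63

0.63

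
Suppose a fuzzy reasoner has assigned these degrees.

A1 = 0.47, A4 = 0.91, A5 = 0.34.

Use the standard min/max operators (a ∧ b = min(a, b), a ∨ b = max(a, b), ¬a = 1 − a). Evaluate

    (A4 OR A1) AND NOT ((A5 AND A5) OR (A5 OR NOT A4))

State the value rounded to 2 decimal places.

A4 OR A1 = max(a, b) on (0.91, 0.47) = 0.91
A5 AND A5 = min(a, b) on (0.34, 0.34) = 0.34
NOT A4 = 1 − 0.91 = 0.09
A5 OR NOT A4 = max(a, b) on (0.34, 0.09) = 0.34
(A5 AND A5) OR (A5 OR NOT A4) = max(a, b) on (0.34, 0.34) = 0.34
NOT ((A5 AND A5) OR (A5 OR NOT A4)) = 1 − 0.34 = 0.66
(A4 OR A1) AND NOT ((A5 AND A5) OR (A5 OR NOT A4)) = min(a, b) on (0.91, 0.66) = 0.66

0.66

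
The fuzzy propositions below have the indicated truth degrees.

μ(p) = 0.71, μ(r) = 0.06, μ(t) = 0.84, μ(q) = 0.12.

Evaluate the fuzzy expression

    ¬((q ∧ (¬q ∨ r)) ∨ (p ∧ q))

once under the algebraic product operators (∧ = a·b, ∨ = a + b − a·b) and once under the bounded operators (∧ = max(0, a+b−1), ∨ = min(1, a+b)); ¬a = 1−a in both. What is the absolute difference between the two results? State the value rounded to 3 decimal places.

Under algebraic product:
  ¬q = 1 − 0.1200 = 0.8800
  ¬q ∨ r = a + b − a·b on (0.8800, 0.0600) = 0.8872
  q ∧ (¬q ∨ r) = a·b on (0.1200, 0.8872) = 0.1065
  p ∧ q = a·b on (0.7100, 0.1200) = 0.0852
  (q ∧ (¬q ∨ r)) ∨ (p ∧ q) = a + b − a·b on (0.1065, 0.0852) = 0.1826
  ¬((q ∧ (¬q ∨ r)) ∨ (p ∧ q)) = 1 − 0.1826 = 0.8174
  → value = 0.8174
Under bounded:
  ¬q = 1 − 0.12 = 0.88
  ¬q ∨ r = min(1, a+b) on (0.88, 0.06) = 0.94
  q ∧ (¬q ∨ r) = max(0, a+b−1) on (0.12, 0.94) = 0.06
  p ∧ q = max(0, a+b−1) on (0.71, 0.12) = 0.00
  (q ∧ (¬q ∨ r)) ∨ (p ∧ q) = min(1, a+b) on (0.06, 0.00) = 0.06
  ¬((q ∧ (¬q ∨ r)) ∨ (p ∧ q)) = 1 − 0.06 = 0.94
  → value = 0.9400
|0.8174 − 0.9400| = 0.123

0.123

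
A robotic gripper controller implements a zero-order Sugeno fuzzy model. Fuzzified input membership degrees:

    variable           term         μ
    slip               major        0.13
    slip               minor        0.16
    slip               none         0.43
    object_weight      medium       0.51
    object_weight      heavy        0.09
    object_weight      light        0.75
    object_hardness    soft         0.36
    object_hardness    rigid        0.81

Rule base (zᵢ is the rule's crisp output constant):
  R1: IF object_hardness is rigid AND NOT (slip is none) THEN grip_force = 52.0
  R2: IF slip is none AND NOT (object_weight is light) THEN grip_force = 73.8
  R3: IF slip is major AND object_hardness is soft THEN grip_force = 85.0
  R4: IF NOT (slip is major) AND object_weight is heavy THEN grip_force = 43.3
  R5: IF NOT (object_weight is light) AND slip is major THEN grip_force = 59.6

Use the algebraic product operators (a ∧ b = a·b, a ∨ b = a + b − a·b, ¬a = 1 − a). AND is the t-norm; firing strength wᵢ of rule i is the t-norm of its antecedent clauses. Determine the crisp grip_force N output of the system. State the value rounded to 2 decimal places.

R1 (z=52.0): rigid=0.81, ¬none=1−0.43=0.57; AND[a·b] → w = 0.4617
R2 (z=73.8): none=0.43, ¬light=1−0.75=0.25; AND[a·b] → w = 0.1075
R3 (z=85.0): major=0.13, soft=0.36; AND[a·b] → w = 0.0468
R4 (z=43.3): ¬major=1−0.13=0.87, heavy=0.09; AND[a·b] → w = 0.0783
R5 (z=59.6): ¬light=1−0.75=0.25, major=0.13; AND[a·b] → w = 0.0325
Weighted average = (0.4617·52.0 + 0.1075·73.8 + 0.0468·85.0 + 0.0783·43.3 + 0.0325·59.6) / (0.4617 + 0.1075 + 0.0468 + 0.0783 + 0.0325)
  = 41.2473 / 0.7268 = 56.75

56.75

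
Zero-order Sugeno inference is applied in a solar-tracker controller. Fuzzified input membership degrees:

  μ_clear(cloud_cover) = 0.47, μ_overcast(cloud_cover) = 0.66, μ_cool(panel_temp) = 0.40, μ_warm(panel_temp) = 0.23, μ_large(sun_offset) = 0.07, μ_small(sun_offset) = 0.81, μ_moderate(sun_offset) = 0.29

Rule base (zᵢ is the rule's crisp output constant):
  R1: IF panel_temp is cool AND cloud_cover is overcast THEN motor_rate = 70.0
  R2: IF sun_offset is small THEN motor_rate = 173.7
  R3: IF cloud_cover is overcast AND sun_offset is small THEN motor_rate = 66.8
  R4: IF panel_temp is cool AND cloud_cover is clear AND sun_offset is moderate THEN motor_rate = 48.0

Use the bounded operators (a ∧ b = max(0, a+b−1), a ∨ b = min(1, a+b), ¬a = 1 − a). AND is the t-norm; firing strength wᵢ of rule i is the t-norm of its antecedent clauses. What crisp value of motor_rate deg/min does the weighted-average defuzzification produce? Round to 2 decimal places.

R1 (z=70.0): cool=0.40, overcast=0.66; AND[max(0, a+b−1)] → w = 0.06
R2 (z=173.7): small=0.81 → w = 0.81
R3 (z=66.8): overcast=0.66, small=0.81; AND[max(0, a+b−1)] → w = 0.47
R4 (z=48.0): cool=0.40, clear=0.47, moderate=0.29; AND[max(0, a+b−1)] → w = 0.00
Weighted average = (0.06·70.0 + 0.81·173.7 + 0.47·66.8 + 0.00·48.0) / (0.06 + 0.81 + 0.47 + 0.00)
  = 176.2930 / 1.3400 = 131.56

131.56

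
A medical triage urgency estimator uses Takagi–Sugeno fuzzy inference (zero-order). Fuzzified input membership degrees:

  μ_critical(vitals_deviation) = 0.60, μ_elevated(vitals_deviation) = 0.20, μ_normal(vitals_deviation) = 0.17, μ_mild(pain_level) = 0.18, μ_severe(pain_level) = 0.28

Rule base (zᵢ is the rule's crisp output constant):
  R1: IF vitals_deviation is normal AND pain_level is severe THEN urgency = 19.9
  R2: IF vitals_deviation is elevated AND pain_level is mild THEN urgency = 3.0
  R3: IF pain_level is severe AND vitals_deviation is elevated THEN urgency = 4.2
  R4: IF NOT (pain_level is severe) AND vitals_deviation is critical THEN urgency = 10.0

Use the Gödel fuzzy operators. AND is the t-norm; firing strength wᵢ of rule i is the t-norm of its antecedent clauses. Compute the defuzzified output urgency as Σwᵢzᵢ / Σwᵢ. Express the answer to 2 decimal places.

9.36

R1 (z=19.9): normal=0.17, severe=0.28; AND[min(a, b)] → w = 0.17
R2 (z=3.0): elevated=0.20, mild=0.18; AND[min(a, b)] → w = 0.18
R3 (z=4.2): severe=0.28, elevated=0.20; AND[min(a, b)] → w = 0.20
R4 (z=10.0): ¬severe=1−0.28=0.72, critical=0.60; AND[min(a, b)] → w = 0.60
Weighted average = (0.17·19.9 + 0.18·3.0 + 0.20·4.2 + 0.60·10.0) / (0.17 + 0.18 + 0.20 + 0.60)
  = 10.7630 / 1.1500 = 9.36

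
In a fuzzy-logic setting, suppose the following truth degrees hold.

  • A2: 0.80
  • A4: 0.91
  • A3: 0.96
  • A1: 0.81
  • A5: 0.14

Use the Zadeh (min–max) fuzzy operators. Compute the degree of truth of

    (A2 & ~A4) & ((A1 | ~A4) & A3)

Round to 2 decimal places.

~A4 = 1 − 0.91 = 0.09
A2 & ~A4 = min(a, b) on (0.80, 0.09) = 0.09
~A4 = 1 − 0.91 = 0.09
A1 | ~A4 = max(a, b) on (0.81, 0.09) = 0.81
(A1 | ~A4) & A3 = min(a, b) on (0.81, 0.96) = 0.81
(A2 & ~A4) & ((A1 | ~A4) & A3) = min(a, b) on (0.09, 0.81) = 0.09

0.09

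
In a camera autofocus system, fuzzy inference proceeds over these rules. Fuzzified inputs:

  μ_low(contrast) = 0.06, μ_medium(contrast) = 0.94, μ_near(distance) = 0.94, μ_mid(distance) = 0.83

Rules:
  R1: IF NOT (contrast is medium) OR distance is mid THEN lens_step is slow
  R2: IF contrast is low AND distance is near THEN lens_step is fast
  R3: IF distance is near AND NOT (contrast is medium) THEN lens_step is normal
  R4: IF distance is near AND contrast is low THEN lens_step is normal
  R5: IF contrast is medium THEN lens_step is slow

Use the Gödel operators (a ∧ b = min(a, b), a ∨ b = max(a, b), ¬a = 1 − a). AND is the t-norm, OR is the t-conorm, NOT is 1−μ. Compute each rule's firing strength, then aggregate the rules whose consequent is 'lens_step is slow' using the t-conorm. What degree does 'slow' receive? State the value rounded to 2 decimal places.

0.94

R1: ¬medium=1−0.94=0.06, mid=0.83; OR[max(a, b)] → w = 0.83
R2: low=0.06, near=0.94; AND[min(a, b)] → w = 0.06
R3: near=0.94, ¬medium=1−0.94=0.06; AND[min(a, b)] → w = 0.06
R4: near=0.94, low=0.06; AND[min(a, b)] → w = 0.06
R5: medium=0.94 → w = 0.94
Rules with consequent 'slow': {R1, R5} → strengths 0.83, 0.94
Aggregate via t-conorm [max(a, b)]: 0.94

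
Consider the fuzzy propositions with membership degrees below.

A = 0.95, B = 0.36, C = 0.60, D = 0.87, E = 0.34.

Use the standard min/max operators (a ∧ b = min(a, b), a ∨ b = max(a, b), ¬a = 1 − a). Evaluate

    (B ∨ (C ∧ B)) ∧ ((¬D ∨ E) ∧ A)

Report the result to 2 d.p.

C ∧ B = min(a, b) on (0.60, 0.36) = 0.36
B ∨ (C ∧ B) = max(a, b) on (0.36, 0.36) = 0.36
¬D = 1 − 0.87 = 0.13
¬D ∨ E = max(a, b) on (0.13, 0.34) = 0.34
(¬D ∨ E) ∧ A = min(a, b) on (0.34, 0.95) = 0.34
(B ∨ (C ∧ B)) ∧ ((¬D ∨ E) ∧ A) = min(a, b) on (0.36, 0.34) = 0.34

0.34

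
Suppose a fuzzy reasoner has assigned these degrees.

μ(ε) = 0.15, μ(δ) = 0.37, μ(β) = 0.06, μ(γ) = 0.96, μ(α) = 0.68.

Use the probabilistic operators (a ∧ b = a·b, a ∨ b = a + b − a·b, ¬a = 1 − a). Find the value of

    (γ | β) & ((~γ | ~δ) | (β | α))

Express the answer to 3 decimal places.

0.860

γ | β = a + b − a·b on (0.9600, 0.0600) = 0.9624
~γ = 1 − 0.9600 = 0.0400
~δ = 1 − 0.3700 = 0.6300
~γ | ~δ = a + b − a·b on (0.0400, 0.6300) = 0.6448
β | α = a + b − a·b on (0.0600, 0.6800) = 0.6992
(~γ | ~δ) | (β | α) = a + b − a·b on (0.6448, 0.6992) = 0.8932
(γ | β) & ((~γ | ~δ) | (β | α)) = a·b on (0.9624, 0.8932) = 0.8596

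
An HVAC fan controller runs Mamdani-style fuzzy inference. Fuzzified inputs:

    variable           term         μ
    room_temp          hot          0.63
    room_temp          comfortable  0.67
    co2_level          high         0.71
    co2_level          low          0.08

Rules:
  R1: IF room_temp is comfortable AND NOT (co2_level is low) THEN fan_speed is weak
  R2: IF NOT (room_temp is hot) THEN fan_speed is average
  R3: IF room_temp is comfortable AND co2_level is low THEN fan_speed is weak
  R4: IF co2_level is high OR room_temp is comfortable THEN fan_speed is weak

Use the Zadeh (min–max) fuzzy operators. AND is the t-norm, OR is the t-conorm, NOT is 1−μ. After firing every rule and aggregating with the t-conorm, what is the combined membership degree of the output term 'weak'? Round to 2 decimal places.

R1: comfortable=0.67, ¬low=1−0.08=0.92; AND[min(a, b)] → w = 0.67
R2: ¬hot=1−0.63=0.37 → w = 0.37
R3: comfortable=0.67, low=0.08; AND[min(a, b)] → w = 0.08
R4: high=0.71, comfortable=0.67; OR[max(a, b)] → w = 0.71
Rules with consequent 'weak': {R1, R3, R4} → strengths 0.67, 0.08, 0.71
Aggregate via t-conorm [max(a, b)]: 0.71

0.71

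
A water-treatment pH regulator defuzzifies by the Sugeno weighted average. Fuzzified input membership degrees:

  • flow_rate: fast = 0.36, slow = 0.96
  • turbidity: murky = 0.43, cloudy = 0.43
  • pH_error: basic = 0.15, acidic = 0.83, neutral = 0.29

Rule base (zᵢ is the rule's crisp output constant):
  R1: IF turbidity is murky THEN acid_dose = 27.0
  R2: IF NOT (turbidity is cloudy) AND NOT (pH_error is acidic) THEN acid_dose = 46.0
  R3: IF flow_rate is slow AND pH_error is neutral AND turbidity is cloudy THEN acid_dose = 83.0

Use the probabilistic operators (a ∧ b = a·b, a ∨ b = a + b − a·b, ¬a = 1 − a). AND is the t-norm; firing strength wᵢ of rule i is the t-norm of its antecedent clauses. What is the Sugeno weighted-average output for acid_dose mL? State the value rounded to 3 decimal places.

R1 (z=27.0): murky=0.43 → w = 0.4300
R2 (z=46.0): ¬cloudy=1−0.43=0.57, ¬acidic=1−0.83=0.17; AND[a·b] → w = 0.0969
R3 (z=83.0): slow=0.96, neutral=0.29, cloudy=0.43; AND[a·b] → w = 0.1197
Weighted average = (0.4300·27.0 + 0.0969·46.0 + 0.1197·83.0) / (0.4300 + 0.0969 + 0.1197)
  = 26.0035 / 0.6466 = 40.215

40.215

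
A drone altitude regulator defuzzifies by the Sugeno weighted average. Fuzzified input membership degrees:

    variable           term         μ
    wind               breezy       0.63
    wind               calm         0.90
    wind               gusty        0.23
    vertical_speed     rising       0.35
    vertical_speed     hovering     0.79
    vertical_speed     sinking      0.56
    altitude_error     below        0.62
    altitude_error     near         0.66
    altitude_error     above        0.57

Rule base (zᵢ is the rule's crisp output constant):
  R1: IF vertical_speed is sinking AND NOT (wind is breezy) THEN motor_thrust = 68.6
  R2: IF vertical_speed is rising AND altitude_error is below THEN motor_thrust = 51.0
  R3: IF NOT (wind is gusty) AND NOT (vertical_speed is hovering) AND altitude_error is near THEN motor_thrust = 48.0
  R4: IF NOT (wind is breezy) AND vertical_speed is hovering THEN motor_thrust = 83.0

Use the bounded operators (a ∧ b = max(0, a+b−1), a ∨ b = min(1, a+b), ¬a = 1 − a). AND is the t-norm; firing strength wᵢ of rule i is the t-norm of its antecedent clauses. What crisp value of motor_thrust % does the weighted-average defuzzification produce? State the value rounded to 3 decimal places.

R1 (z=68.6): sinking=0.56, ¬breezy=1−0.63=0.37; AND[max(0, a+b−1)] → w = 0.00
R2 (z=51.0): rising=0.35, below=0.62; AND[max(0, a+b−1)] → w = 0.00
R3 (z=48.0): ¬gusty=1−0.23=0.77, ¬hovering=1−0.79=0.21, near=0.66; AND[max(0, a+b−1)] → w = 0.00
R4 (z=83.0): ¬breezy=1−0.63=0.37, hovering=0.79; AND[max(0, a+b−1)] → w = 0.16
Weighted average = (0.00·68.6 + 0.00·51.0 + 0.00·48.0 + 0.16·83.0) / (0.00 + 0.00 + 0.00 + 0.16)
  = 13.2800 / 0.1600 = 83.000

83.000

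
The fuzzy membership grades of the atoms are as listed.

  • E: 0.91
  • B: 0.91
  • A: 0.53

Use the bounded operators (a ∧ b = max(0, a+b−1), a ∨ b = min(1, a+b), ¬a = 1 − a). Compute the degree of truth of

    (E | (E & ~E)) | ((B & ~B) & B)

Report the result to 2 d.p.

0.91

~E = 1 − 0.91 = 0.09
E & ~E = max(0, a+b−1) on (0.91, 0.09) = 0.00
E | (E & ~E) = min(1, a+b) on (0.91, 0.00) = 0.91
~B = 1 − 0.91 = 0.09
B & ~B = max(0, a+b−1) on (0.91, 0.09) = 0.00
(B & ~B) & B = max(0, a+b−1) on (0.00, 0.91) = 0.00
(E | (E & ~E)) | ((B & ~B) & B) = min(1, a+b) on (0.91, 0.00) = 0.91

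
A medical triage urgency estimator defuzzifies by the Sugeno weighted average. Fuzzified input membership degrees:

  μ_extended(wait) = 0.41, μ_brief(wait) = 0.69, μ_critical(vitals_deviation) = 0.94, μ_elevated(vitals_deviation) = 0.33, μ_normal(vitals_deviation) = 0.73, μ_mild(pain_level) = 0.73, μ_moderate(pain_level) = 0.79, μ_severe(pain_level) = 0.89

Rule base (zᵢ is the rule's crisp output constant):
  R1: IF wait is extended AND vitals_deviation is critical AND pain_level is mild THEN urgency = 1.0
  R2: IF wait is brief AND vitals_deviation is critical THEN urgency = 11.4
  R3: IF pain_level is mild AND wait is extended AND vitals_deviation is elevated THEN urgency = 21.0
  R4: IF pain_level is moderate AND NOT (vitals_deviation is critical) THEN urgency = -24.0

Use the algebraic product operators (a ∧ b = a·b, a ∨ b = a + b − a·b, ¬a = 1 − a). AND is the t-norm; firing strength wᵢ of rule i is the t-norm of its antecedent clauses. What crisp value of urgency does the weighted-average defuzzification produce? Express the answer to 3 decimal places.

8.003

R1 (z=1.0): extended=0.41, critical=0.94, mild=0.73; AND[a·b] → w = 0.2813
R2 (z=11.4): brief=0.69, critical=0.94; AND[a·b] → w = 0.6486
R3 (z=21.0): mild=0.73, extended=0.41, elevated=0.33; AND[a·b] → w = 0.0988
R4 (z=-24.0): moderate=0.79, ¬critical=1−0.94=0.06; AND[a·b] → w = 0.0474
Weighted average = (0.2813·1.0 + 0.6486·11.4 + 0.0988·21.0 + 0.0474·-24.0) / (0.2813 + 0.6486 + 0.0988 + 0.0474)
  = 8.6119 / 1.0761 = 8.003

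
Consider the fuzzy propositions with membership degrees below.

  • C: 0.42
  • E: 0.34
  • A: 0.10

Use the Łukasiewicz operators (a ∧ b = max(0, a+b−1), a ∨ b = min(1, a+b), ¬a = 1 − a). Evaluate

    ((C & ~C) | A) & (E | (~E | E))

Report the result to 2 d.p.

0.10

~C = 1 − 0.42 = 0.58
C & ~C = max(0, a+b−1) on (0.42, 0.58) = 0.00
(C & ~C) | A = min(1, a+b) on (0.00, 0.10) = 0.10
~E = 1 − 0.34 = 0.66
~E | E = min(1, a+b) on (0.66, 0.34) = 1.00
E | (~E | E) = min(1, a+b) on (0.34, 1.00) = 1.00
((C & ~C) | A) & (E | (~E | E)) = max(0, a+b−1) on (0.10, 1.00) = 0.10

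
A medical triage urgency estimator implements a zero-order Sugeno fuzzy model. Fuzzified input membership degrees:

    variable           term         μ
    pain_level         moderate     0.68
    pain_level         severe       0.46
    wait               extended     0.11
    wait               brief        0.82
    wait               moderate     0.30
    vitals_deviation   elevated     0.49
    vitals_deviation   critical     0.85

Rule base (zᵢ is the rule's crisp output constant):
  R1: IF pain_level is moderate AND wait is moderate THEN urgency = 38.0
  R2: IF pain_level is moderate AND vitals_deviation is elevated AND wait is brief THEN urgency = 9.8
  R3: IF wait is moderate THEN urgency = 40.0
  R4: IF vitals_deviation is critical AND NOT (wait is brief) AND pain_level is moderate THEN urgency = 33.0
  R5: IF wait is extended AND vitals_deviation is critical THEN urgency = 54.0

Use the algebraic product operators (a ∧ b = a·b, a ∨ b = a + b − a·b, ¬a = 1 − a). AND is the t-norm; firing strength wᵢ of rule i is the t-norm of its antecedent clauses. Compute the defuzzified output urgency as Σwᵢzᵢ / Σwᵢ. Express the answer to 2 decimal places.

R1 (z=38.0): moderate=0.68, moderate=0.30; AND[a·b] → w = 0.2040
R2 (z=9.8): moderate=0.68, elevated=0.49, brief=0.82; AND[a·b] → w = 0.2732
R3 (z=40.0): moderate=0.30 → w = 0.3000
R4 (z=33.0): critical=0.85, ¬brief=1−0.82=0.18, moderate=0.68; AND[a·b] → w = 0.1040
R5 (z=54.0): extended=0.11, critical=0.85; AND[a·b] → w = 0.0935
Weighted average = (0.2040·38.0 + 0.2732·9.8 + 0.3000·40.0 + 0.1040·33.0 + 0.0935·54.0) / (0.2040 + 0.2732 + 0.3000 + 0.1040 + 0.0935)
  = 30.9119 / 0.9748 = 31.71

31.71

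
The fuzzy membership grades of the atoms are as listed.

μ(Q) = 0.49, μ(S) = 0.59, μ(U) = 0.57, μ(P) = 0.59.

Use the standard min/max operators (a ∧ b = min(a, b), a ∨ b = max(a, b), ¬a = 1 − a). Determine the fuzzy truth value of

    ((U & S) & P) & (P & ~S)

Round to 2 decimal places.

U & S = min(a, b) on (0.57, 0.59) = 0.57
(U & S) & P = min(a, b) on (0.57, 0.59) = 0.57
~S = 1 − 0.59 = 0.41
P & ~S = min(a, b) on (0.59, 0.41) = 0.41
((U & S) & P) & (P & ~S) = min(a, b) on (0.57, 0.41) = 0.41

0.41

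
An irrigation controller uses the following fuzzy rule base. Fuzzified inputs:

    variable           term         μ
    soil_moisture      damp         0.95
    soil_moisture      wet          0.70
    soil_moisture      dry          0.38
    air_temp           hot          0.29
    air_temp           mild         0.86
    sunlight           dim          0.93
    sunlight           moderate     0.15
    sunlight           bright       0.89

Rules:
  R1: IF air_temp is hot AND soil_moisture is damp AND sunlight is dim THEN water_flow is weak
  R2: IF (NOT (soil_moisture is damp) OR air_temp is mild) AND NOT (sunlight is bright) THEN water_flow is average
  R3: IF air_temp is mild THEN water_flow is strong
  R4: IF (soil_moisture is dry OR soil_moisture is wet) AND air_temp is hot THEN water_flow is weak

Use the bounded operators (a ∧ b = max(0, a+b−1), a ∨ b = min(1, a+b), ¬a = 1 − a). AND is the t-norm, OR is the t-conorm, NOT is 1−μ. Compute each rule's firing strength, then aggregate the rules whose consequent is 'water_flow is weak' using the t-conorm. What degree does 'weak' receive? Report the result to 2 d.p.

0.46

R1: hot=0.29, damp=0.95, dim=0.93; AND[max(0, a+b−1)] → w = 0.17
R2: (¬damp=1−0.95=0.05 OR mild=0.86) = 0.91; AND[max(0, a+b−1)] with ¬bright=1−0.89=0.11 → w = 0.02
R3: mild=0.86 → w = 0.86
R4: (dry=0.38 OR wet=0.70) = 1.00; AND[max(0, a+b−1)] with hot=0.29 → w = 0.29
Rules with consequent 'weak': {R1, R4} → strengths 0.17, 0.29
Aggregate via t-conorm [min(1, a+b)]: 0.46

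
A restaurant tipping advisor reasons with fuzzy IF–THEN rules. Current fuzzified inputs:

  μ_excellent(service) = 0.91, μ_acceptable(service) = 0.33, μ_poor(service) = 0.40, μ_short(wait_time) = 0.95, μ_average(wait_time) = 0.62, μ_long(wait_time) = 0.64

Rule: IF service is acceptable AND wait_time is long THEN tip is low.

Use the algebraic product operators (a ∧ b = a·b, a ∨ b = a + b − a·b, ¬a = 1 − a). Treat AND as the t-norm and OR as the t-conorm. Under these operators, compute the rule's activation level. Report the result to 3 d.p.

0.211

firing strength: acceptable=0.33, long=0.64; AND[a·b] → w = 0.2112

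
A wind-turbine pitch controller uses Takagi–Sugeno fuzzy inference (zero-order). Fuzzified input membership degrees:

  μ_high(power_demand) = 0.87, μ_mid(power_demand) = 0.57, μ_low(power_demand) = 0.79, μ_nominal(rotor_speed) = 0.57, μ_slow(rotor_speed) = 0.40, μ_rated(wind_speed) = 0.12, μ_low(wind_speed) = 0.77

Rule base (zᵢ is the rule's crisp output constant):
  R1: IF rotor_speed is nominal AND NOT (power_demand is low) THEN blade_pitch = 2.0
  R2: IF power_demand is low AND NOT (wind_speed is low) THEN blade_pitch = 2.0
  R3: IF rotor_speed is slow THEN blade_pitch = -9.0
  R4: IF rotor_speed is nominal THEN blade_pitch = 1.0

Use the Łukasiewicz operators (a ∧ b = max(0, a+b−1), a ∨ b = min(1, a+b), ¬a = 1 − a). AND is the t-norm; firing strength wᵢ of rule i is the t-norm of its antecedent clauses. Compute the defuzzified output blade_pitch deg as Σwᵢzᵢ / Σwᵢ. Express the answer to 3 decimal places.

-3.020

R1 (z=2.0): nominal=0.57, ¬low=1−0.79=0.21; AND[max(0, a+b−1)] → w = 0.00
R2 (z=2.0): low=0.79, ¬low=1−0.77=0.23; AND[max(0, a+b−1)] → w = 0.02
R3 (z=-9.0): slow=0.40 → w = 0.40
R4 (z=1.0): nominal=0.57 → w = 0.57
Weighted average = (0.00·2.0 + 0.02·2.0 + 0.40·-9.0 + 0.57·1.0) / (0.00 + 0.02 + 0.40 + 0.57)
  = -2.9900 / 0.9900 = -3.020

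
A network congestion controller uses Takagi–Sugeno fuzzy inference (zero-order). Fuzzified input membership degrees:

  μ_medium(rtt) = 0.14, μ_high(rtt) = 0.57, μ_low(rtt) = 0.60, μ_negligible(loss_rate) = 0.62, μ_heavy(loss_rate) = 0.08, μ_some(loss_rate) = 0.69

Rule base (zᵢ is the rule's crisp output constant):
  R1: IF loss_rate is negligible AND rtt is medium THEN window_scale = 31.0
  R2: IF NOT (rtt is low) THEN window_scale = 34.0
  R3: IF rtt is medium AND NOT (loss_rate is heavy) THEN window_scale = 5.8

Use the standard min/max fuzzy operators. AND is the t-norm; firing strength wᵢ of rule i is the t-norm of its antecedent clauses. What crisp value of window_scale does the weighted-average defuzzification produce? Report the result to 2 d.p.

27.58

R1 (z=31.0): negligible=0.62, medium=0.14; AND[min(a, b)] → w = 0.14
R2 (z=34.0): ¬low=1−0.60=0.40 → w = 0.40
R3 (z=5.8): medium=0.14, ¬heavy=1−0.08=0.92; AND[min(a, b)] → w = 0.14
Weighted average = (0.14·31.0 + 0.40·34.0 + 0.14·5.8) / (0.14 + 0.40 + 0.14)
  = 18.7520 / 0.6800 = 27.58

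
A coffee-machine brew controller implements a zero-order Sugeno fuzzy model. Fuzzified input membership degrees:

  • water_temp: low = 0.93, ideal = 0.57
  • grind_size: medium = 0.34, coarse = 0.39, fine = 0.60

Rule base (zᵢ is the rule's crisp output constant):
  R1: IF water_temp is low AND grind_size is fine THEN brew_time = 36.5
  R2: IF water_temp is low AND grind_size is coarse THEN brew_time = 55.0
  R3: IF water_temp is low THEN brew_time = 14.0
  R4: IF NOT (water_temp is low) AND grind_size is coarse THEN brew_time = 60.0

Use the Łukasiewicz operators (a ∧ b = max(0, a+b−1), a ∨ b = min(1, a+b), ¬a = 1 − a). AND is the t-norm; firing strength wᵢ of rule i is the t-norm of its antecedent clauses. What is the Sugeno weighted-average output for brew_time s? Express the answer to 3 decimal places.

28.070

R1 (z=36.5): low=0.93, fine=0.60; AND[max(0, a+b−1)] → w = 0.53
R2 (z=55.0): low=0.93, coarse=0.39; AND[max(0, a+b−1)] → w = 0.32
R3 (z=14.0): low=0.93 → w = 0.93
R4 (z=60.0): ¬low=1−0.93=0.07, coarse=0.39; AND[max(0, a+b−1)] → w = 0.00
Weighted average = (0.53·36.5 + 0.32·55.0 + 0.93·14.0 + 0.00·60.0) / (0.53 + 0.32 + 0.93 + 0.00)
  = 49.9650 / 1.7800 = 28.070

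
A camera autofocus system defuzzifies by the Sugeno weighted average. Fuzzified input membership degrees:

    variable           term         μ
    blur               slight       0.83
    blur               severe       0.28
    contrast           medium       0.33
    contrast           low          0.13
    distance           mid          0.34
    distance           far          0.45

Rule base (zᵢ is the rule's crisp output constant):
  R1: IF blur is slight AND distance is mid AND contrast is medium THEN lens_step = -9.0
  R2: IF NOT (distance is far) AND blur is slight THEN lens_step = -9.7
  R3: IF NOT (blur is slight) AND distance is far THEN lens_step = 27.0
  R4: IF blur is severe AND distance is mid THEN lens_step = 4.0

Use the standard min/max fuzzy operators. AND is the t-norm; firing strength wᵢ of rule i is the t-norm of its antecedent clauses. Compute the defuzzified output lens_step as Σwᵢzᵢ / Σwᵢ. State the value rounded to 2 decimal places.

R1 (z=-9.0): slight=0.83, mid=0.34, medium=0.33; AND[min(a, b)] → w = 0.33
R2 (z=-9.7): ¬far=1−0.45=0.55, slight=0.83; AND[min(a, b)] → w = 0.55
R3 (z=27.0): ¬slight=1−0.83=0.17, far=0.45; AND[min(a, b)] → w = 0.17
R4 (z=4.0): severe=0.28, mid=0.34; AND[min(a, b)] → w = 0.28
Weighted average = (0.33·-9.0 + 0.55·-9.7 + 0.17·27.0 + 0.28·4.0) / (0.33 + 0.55 + 0.17 + 0.28)
  = -2.5950 / 1.3300 = -1.95

-1.95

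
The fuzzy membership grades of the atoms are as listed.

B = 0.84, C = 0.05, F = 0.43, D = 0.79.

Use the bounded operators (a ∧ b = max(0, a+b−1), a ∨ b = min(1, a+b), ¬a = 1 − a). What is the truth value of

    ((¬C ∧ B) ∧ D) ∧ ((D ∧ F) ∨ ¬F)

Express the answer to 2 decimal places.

¬C = 1 − 0.05 = 0.95
¬C ∧ B = max(0, a+b−1) on (0.95, 0.84) = 0.79
(¬C ∧ B) ∧ D = max(0, a+b−1) on (0.79, 0.79) = 0.58
D ∧ F = max(0, a+b−1) on (0.79, 0.43) = 0.22
¬F = 1 − 0.43 = 0.57
(D ∧ F) ∨ ¬F = min(1, a+b) on (0.22, 0.57) = 0.79
((¬C ∧ B) ∧ D) ∧ ((D ∧ F) ∨ ¬F) = max(0, a+b−1) on (0.58, 0.79) = 0.37

0.37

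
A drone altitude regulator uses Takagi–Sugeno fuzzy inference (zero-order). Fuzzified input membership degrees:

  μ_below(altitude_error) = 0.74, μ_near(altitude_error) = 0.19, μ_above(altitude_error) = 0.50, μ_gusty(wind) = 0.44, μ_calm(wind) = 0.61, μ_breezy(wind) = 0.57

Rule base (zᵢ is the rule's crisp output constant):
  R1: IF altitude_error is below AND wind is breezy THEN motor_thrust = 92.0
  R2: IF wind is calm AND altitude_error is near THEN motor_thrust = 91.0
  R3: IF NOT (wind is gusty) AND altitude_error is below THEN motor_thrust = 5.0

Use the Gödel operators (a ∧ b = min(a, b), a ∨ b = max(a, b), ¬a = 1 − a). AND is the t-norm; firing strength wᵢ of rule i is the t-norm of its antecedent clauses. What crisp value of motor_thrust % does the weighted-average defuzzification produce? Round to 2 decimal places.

R1 (z=92.0): below=0.74, breezy=0.57; AND[min(a, b)] → w = 0.57
R2 (z=91.0): calm=0.61, near=0.19; AND[min(a, b)] → w = 0.19
R3 (z=5.0): ¬gusty=1−0.44=0.56, below=0.74; AND[min(a, b)] → w = 0.56
Weighted average = (0.57·92.0 + 0.19·91.0 + 0.56·5.0) / (0.57 + 0.19 + 0.56)
  = 72.5300 / 1.3200 = 54.95

54.95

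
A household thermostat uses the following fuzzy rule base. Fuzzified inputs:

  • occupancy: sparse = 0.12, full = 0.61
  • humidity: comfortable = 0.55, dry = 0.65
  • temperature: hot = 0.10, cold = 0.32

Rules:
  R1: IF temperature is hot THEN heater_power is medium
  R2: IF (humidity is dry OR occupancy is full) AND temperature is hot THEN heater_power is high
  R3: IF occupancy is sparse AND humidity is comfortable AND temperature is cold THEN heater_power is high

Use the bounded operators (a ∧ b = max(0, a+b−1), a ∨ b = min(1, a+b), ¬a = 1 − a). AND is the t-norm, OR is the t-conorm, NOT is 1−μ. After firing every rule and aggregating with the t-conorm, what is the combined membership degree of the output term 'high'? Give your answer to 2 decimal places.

0.10

R1: hot=0.10 → w = 0.10
R2: (dry=0.65 OR full=0.61) = 1.00; AND[max(0, a+b−1)] with hot=0.10 → w = 0.10
R3: sparse=0.12, comfortable=0.55, cold=0.32; AND[max(0, a+b−1)] → w = 0.00
Rules with consequent 'high': {R2, R3} → strengths 0.10, 0.00
Aggregate via t-conorm [min(1, a+b)]: 0.10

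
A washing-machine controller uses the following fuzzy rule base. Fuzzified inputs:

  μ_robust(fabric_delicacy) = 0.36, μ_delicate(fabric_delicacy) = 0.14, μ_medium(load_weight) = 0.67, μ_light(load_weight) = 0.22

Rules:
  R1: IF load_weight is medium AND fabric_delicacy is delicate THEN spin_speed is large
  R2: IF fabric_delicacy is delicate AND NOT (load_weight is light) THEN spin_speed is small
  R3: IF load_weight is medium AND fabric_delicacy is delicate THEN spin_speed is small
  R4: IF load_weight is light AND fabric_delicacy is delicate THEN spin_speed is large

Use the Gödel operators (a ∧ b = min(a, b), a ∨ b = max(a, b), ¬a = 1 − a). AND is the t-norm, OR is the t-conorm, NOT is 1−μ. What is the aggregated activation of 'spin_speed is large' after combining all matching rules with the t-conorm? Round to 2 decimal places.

0.14

R1: medium=0.67, delicate=0.14; AND[min(a, b)] → w = 0.14
R2: delicate=0.14, ¬light=1−0.22=0.78; AND[min(a, b)] → w = 0.14
R3: medium=0.67, delicate=0.14; AND[min(a, b)] → w = 0.14
R4: light=0.22, delicate=0.14; AND[min(a, b)] → w = 0.14
Rules with consequent 'large': {R1, R4} → strengths 0.14, 0.14
Aggregate via t-conorm [max(a, b)]: 0.14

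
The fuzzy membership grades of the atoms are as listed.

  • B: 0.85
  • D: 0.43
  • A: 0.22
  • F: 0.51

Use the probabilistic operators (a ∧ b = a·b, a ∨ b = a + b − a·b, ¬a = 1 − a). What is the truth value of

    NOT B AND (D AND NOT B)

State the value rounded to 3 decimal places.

0.010

NOT B = 1 − 0.8500 = 0.1500
NOT B = 1 − 0.8500 = 0.1500
D AND NOT B = a·b on (0.4300, 0.1500) = 0.0645
NOT B AND (D AND NOT B) = a·b on (0.1500, 0.0645) = 0.0097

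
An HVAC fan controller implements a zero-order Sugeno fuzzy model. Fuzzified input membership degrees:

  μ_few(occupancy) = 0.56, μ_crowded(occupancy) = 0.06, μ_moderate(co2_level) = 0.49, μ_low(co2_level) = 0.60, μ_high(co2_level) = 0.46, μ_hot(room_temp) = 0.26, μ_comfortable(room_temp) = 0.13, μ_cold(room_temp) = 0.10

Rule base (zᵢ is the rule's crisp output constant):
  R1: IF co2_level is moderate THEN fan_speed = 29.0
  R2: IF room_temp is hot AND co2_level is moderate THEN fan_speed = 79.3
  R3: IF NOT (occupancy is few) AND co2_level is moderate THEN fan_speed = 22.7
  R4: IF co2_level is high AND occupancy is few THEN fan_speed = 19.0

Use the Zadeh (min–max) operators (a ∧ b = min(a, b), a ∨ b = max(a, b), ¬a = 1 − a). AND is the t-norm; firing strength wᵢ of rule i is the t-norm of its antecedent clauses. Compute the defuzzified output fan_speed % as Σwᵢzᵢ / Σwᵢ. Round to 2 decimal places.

32.46

R1 (z=29.0): moderate=0.49 → w = 0.49
R2 (z=79.3): hot=0.26, moderate=0.49; AND[min(a, b)] → w = 0.26
R3 (z=22.7): ¬few=1−0.56=0.44, moderate=0.49; AND[min(a, b)] → w = 0.44
R4 (z=19.0): high=0.46, few=0.56; AND[min(a, b)] → w = 0.46
Weighted average = (0.49·29.0 + 0.26·79.3 + 0.44·22.7 + 0.46·19.0) / (0.49 + 0.26 + 0.44 + 0.46)
  = 53.5560 / 1.6500 = 32.46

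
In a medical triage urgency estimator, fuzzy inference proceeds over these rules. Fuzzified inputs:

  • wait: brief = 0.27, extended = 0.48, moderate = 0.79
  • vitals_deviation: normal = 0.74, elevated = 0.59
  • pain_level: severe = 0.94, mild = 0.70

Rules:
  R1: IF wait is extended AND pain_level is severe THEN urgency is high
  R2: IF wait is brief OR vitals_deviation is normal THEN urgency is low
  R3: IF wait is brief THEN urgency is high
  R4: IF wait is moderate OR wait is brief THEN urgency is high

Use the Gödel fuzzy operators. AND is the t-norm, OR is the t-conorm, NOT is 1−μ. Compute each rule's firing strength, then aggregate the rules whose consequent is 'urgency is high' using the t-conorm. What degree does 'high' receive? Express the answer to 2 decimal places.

R1: extended=0.48, severe=0.94; AND[min(a, b)] → w = 0.48
R2: brief=0.27, normal=0.74; OR[max(a, b)] → w = 0.74
R3: brief=0.27 → w = 0.27
R4: moderate=0.79, brief=0.27; OR[max(a, b)] → w = 0.79
Rules with consequent 'high': {R1, R3, R4} → strengths 0.48, 0.27, 0.79
Aggregate via t-conorm [max(a, b)]: 0.79

0.79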